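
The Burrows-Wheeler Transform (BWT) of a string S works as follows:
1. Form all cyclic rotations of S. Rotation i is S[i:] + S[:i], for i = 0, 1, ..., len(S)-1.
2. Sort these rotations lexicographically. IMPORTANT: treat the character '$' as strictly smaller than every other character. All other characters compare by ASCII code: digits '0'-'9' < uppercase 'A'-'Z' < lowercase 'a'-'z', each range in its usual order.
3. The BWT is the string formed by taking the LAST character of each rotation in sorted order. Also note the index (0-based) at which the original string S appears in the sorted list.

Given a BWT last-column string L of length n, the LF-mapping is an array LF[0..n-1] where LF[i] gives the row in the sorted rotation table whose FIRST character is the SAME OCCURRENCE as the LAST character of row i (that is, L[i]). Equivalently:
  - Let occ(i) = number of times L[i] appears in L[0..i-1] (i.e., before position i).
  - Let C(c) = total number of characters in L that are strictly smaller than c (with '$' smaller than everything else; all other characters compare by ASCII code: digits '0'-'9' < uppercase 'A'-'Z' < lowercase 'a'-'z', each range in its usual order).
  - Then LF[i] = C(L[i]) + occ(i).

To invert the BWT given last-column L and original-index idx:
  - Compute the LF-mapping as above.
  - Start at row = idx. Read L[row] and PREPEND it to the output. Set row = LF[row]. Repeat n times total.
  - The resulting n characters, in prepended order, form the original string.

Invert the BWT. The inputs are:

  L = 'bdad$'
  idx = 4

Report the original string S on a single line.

Answer: ddab$

Derivation:
LF mapping: 2 3 1 4 0
Walk LF starting at row 4, prepending L[row]:
  step 1: row=4, L[4]='$', prepend. Next row=LF[4]=0
  step 2: row=0, L[0]='b', prepend. Next row=LF[0]=2
  step 3: row=2, L[2]='a', prepend. Next row=LF[2]=1
  step 4: row=1, L[1]='d', prepend. Next row=LF[1]=3
  step 5: row=3, L[3]='d', prepend. Next row=LF[3]=4
Reversed output: ddab$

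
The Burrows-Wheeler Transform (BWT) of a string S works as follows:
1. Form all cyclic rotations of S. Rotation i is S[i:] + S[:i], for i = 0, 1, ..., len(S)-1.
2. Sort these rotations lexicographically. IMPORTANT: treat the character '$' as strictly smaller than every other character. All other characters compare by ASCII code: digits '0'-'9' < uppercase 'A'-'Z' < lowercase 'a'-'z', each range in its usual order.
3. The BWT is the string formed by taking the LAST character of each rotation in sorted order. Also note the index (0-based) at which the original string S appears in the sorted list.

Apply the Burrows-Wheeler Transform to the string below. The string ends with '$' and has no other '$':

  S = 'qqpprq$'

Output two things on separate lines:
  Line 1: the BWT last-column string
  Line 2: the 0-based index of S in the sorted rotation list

Answer: qqprq$p
5

Derivation:
All 7 rotations (rotation i = S[i:]+S[:i]):
  rot[0] = qqpprq$
  rot[1] = qpprq$q
  rot[2] = pprq$qq
  rot[3] = prq$qqp
  rot[4] = rq$qqpp
  rot[5] = q$qqppr
  rot[6] = $qqpprq
Sorted (with $ < everything):
  sorted[0] = $qqpprq  (last char: 'q')
  sorted[1] = pprq$qq  (last char: 'q')
  sorted[2] = prq$qqp  (last char: 'p')
  sorted[3] = q$qqppr  (last char: 'r')
  sorted[4] = qpprq$q  (last char: 'q')
  sorted[5] = qqpprq$  (last char: '$')
  sorted[6] = rq$qqpp  (last char: 'p')
Last column: qqprq$p
Original string S is at sorted index 5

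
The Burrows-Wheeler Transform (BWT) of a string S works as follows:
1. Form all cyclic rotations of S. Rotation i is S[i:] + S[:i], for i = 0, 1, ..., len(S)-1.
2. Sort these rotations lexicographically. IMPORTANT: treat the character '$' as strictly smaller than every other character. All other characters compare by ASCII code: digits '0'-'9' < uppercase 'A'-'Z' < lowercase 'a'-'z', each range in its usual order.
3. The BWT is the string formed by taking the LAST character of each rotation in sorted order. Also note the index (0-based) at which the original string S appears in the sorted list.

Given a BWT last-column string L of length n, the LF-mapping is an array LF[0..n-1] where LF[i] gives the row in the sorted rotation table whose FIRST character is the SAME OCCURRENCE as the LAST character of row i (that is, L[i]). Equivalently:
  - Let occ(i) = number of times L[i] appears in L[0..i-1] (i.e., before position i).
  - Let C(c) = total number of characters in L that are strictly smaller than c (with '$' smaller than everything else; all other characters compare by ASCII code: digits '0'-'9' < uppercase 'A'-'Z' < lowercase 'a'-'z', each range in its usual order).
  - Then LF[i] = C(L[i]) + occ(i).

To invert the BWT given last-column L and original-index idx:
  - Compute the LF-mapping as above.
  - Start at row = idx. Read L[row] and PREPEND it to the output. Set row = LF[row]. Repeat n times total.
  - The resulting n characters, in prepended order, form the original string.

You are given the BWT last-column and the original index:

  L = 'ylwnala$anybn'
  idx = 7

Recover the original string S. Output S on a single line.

LF mapping: 11 5 10 7 1 6 2 0 3 8 12 4 9
Walk LF starting at row 7, prepending L[row]:
  step 1: row=7, L[7]='$', prepend. Next row=LF[7]=0
  step 2: row=0, L[0]='y', prepend. Next row=LF[0]=11
  step 3: row=11, L[11]='b', prepend. Next row=LF[11]=4
  step 4: row=4, L[4]='a', prepend. Next row=LF[4]=1
  step 5: row=1, L[1]='l', prepend. Next row=LF[1]=5
  step 6: row=5, L[5]='l', prepend. Next row=LF[5]=6
  step 7: row=6, L[6]='a', prepend. Next row=LF[6]=2
  step 8: row=2, L[2]='w', prepend. Next row=LF[2]=10
  step 9: row=10, L[10]='y', prepend. Next row=LF[10]=12
  step 10: row=12, L[12]='n', prepend. Next row=LF[12]=9
  step 11: row=9, L[9]='n', prepend. Next row=LF[9]=8
  step 12: row=8, L[8]='a', prepend. Next row=LF[8]=3
  step 13: row=3, L[3]='n', prepend. Next row=LF[3]=7
Reversed output: nannywallaby$

Answer: nannywallaby$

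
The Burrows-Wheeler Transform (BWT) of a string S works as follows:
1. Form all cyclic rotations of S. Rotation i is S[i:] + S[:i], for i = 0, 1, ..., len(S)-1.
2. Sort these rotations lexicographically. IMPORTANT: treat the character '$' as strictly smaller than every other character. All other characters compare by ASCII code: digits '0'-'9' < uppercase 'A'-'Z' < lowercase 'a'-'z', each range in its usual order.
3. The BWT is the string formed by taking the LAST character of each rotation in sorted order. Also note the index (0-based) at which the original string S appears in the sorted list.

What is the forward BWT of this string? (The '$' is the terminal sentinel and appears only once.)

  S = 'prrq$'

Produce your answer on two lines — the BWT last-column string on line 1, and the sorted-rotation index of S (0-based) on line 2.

All 5 rotations (rotation i = S[i:]+S[:i]):
  rot[0] = prrq$
  rot[1] = rrq$p
  rot[2] = rq$pr
  rot[3] = q$prr
  rot[4] = $prrq
Sorted (with $ < everything):
  sorted[0] = $prrq  (last char: 'q')
  sorted[1] = prrq$  (last char: '$')
  sorted[2] = q$prr  (last char: 'r')
  sorted[3] = rq$pr  (last char: 'r')
  sorted[4] = rrq$p  (last char: 'p')
Last column: q$rrp
Original string S is at sorted index 1

Answer: q$rrp
1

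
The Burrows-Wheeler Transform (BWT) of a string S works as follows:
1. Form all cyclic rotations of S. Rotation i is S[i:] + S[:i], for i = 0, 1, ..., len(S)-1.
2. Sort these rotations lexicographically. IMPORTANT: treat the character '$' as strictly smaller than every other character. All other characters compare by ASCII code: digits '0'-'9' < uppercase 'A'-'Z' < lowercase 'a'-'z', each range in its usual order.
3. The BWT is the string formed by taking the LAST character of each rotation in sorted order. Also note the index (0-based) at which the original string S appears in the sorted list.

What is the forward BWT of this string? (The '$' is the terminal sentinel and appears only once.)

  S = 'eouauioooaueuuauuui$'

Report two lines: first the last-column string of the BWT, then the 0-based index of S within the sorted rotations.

Answer: iouu$uuuooieouauaeua
4

Derivation:
All 20 rotations (rotation i = S[i:]+S[:i]):
  rot[0] = eouauioooaueuuauuui$
  rot[1] = ouauioooaueuuauuui$e
  rot[2] = uauioooaueuuauuui$eo
  rot[3] = auioooaueuuauuui$eou
  rot[4] = uioooaueuuauuui$eoua
  rot[5] = ioooaueuuauuui$eouau
  rot[6] = oooaueuuauuui$eouaui
  rot[7] = ooaueuuauuui$eouauio
  rot[8] = oaueuuauuui$eouauioo
  rot[9] = aueuuauuui$eouauiooo
  rot[10] = ueuuauuui$eouauioooa
  rot[11] = euuauuui$eouauioooau
  rot[12] = uuauuui$eouauioooaue
  rot[13] = uauuui$eouauioooaueu
  rot[14] = auuui$eouauioooaueuu
  rot[15] = uuui$eouauioooaueuua
  rot[16] = uui$eouauioooaueuuau
  rot[17] = ui$eouauioooaueuuauu
  rot[18] = i$eouauioooaueuuauuu
  rot[19] = $eouauioooaueuuauuui
Sorted (with $ < everything):
  sorted[0] = $eouauioooaueuuauuui  (last char: 'i')
  sorted[1] = aueuuauuui$eouauiooo  (last char: 'o')
  sorted[2] = auioooaueuuauuui$eou  (last char: 'u')
  sorted[3] = auuui$eouauioooaueuu  (last char: 'u')
  sorted[4] = eouauioooaueuuauuui$  (last char: '$')
  sorted[5] = euuauuui$eouauioooau  (last char: 'u')
  sorted[6] = i$eouauioooaueuuauuu  (last char: 'u')
  sorted[7] = ioooaueuuauuui$eouau  (last char: 'u')
  sorted[8] = oaueuuauuui$eouauioo  (last char: 'o')
  sorted[9] = ooaueuuauuui$eouauio  (last char: 'o')
  sorted[10] = oooaueuuauuui$eouaui  (last char: 'i')
  sorted[11] = ouauioooaueuuauuui$e  (last char: 'e')
  sorted[12] = uauioooaueuuauuui$eo  (last char: 'o')
  sorted[13] = uauuui$eouauioooaueu  (last char: 'u')
  sorted[14] = ueuuauuui$eouauioooa  (last char: 'a')
  sorted[15] = ui$eouauioooaueuuauu  (last char: 'u')
  sorted[16] = uioooaueuuauuui$eoua  (last char: 'a')
  sorted[17] = uuauuui$eouauioooaue  (last char: 'e')
  sorted[18] = uui$eouauioooaueuuau  (last char: 'u')
  sorted[19] = uuui$eouauioooaueuua  (last char: 'a')
Last column: iouu$uuuooieouauaeua
Original string S is at sorted index 4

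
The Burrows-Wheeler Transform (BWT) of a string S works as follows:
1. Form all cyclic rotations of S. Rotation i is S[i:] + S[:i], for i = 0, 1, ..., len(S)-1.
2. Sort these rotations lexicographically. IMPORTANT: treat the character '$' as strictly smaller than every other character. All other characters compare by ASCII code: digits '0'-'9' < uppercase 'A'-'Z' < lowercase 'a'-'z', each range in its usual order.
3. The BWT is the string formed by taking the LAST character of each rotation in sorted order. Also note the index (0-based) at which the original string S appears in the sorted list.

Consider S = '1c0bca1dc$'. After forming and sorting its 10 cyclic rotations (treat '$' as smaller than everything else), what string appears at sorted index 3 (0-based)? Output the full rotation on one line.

All 10 rotations (rotation i = S[i:]+S[:i]):
  rot[0] = 1c0bca1dc$
  rot[1] = c0bca1dc$1
  rot[2] = 0bca1dc$1c
  rot[3] = bca1dc$1c0
  rot[4] = ca1dc$1c0b
  rot[5] = a1dc$1c0bc
  rot[6] = 1dc$1c0bca
  rot[7] = dc$1c0bca1
  rot[8] = c$1c0bca1d
  rot[9] = $1c0bca1dc
Sorted (with $ < everything):
  sorted[0] = $1c0bca1dc
  sorted[1] = 0bca1dc$1c
  sorted[2] = 1c0bca1dc$
  sorted[3] = 1dc$1c0bca
  sorted[4] = a1dc$1c0bc
  sorted[5] = bca1dc$1c0
  sorted[6] = c$1c0bca1d
  sorted[7] = c0bca1dc$1
  sorted[8] = ca1dc$1c0b
  sorted[9] = dc$1c0bca1
sorted[3] = 1dc$1c0bca

Answer: 1dc$1c0bca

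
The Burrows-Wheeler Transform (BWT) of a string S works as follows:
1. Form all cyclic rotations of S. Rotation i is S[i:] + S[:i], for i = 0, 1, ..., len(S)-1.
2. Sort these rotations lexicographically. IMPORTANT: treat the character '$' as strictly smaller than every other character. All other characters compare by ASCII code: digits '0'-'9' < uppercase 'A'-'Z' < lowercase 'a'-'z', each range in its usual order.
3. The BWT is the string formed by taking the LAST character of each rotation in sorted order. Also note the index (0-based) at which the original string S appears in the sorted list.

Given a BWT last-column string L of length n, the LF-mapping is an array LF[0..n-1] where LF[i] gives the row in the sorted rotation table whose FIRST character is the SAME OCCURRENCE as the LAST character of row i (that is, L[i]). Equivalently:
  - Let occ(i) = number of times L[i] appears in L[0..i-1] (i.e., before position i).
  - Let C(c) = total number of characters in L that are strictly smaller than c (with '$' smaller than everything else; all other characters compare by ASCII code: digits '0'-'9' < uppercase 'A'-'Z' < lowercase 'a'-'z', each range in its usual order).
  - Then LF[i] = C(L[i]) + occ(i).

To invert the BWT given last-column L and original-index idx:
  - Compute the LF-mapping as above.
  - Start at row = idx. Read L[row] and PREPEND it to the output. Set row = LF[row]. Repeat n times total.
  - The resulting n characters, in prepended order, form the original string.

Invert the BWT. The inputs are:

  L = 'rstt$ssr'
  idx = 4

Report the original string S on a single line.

LF mapping: 1 3 6 7 0 4 5 2
Walk LF starting at row 4, prepending L[row]:
  step 1: row=4, L[4]='$', prepend. Next row=LF[4]=0
  step 2: row=0, L[0]='r', prepend. Next row=LF[0]=1
  step 3: row=1, L[1]='s', prepend. Next row=LF[1]=3
  step 4: row=3, L[3]='t', prepend. Next row=LF[3]=7
  step 5: row=7, L[7]='r', prepend. Next row=LF[7]=2
  step 6: row=2, L[2]='t', prepend. Next row=LF[2]=6
  step 7: row=6, L[6]='s', prepend. Next row=LF[6]=5
  step 8: row=5, L[5]='s', prepend. Next row=LF[5]=4
Reversed output: sstrtsr$

Answer: sstrtsr$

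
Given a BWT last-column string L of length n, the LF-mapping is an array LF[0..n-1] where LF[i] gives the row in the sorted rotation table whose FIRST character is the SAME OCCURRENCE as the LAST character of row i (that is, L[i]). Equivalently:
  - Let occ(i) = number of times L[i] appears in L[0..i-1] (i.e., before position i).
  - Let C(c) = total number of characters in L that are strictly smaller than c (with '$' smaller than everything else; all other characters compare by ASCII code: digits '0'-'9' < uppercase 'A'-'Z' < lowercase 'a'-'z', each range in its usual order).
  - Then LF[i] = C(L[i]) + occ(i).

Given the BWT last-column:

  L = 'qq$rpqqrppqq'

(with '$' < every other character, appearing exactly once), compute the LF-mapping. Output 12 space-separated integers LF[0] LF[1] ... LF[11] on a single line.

Answer: 4 5 0 10 1 6 7 11 2 3 8 9

Derivation:
Char counts: '$':1, 'p':3, 'q':6, 'r':2
C (first-col start): C('$')=0, C('p')=1, C('q')=4, C('r')=10
L[0]='q': occ=0, LF[0]=C('q')+0=4+0=4
L[1]='q': occ=1, LF[1]=C('q')+1=4+1=5
L[2]='$': occ=0, LF[2]=C('$')+0=0+0=0
L[3]='r': occ=0, LF[3]=C('r')+0=10+0=10
L[4]='p': occ=0, LF[4]=C('p')+0=1+0=1
L[5]='q': occ=2, LF[5]=C('q')+2=4+2=6
L[6]='q': occ=3, LF[6]=C('q')+3=4+3=7
L[7]='r': occ=1, LF[7]=C('r')+1=10+1=11
L[8]='p': occ=1, LF[8]=C('p')+1=1+1=2
L[9]='p': occ=2, LF[9]=C('p')+2=1+2=3
L[10]='q': occ=4, LF[10]=C('q')+4=4+4=8
L[11]='q': occ=5, LF[11]=C('q')+5=4+5=9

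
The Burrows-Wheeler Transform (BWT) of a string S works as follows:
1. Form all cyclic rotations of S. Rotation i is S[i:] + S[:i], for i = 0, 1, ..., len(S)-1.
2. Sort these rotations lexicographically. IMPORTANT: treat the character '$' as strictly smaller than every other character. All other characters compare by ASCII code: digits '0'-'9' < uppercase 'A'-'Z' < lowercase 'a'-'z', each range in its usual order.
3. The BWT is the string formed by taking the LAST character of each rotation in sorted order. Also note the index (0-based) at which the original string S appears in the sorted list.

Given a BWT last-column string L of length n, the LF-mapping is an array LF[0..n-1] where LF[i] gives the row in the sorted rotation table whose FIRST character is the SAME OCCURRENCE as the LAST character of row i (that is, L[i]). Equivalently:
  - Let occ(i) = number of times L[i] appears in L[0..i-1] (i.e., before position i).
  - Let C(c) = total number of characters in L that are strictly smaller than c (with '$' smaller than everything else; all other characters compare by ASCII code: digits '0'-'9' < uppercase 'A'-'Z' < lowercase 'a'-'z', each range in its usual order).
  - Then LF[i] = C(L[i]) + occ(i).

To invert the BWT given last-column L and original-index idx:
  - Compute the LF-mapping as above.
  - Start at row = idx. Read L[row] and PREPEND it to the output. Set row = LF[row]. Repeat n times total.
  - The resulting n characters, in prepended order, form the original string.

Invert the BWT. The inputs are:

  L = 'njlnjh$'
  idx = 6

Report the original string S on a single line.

LF mapping: 5 2 4 6 3 1 0
Walk LF starting at row 6, prepending L[row]:
  step 1: row=6, L[6]='$', prepend. Next row=LF[6]=0
  step 2: row=0, L[0]='n', prepend. Next row=LF[0]=5
  step 3: row=5, L[5]='h', prepend. Next row=LF[5]=1
  step 4: row=1, L[1]='j', prepend. Next row=LF[1]=2
  step 5: row=2, L[2]='l', prepend. Next row=LF[2]=4
  step 6: row=4, L[4]='j', prepend. Next row=LF[4]=3
  step 7: row=3, L[3]='n', prepend. Next row=LF[3]=6
Reversed output: njljhn$

Answer: njljhn$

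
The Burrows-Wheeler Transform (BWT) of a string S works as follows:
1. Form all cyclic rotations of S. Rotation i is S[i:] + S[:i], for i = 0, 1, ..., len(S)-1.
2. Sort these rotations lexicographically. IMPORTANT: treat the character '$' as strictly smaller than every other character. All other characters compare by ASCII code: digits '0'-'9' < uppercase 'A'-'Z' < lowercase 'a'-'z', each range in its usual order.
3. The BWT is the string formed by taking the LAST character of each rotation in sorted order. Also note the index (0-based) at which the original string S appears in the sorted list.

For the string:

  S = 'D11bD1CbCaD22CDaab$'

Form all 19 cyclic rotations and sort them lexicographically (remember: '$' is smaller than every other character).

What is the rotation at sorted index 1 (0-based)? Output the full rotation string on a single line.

Answer: 11bD1CbCaD22CDaab$D

Derivation:
All 19 rotations (rotation i = S[i:]+S[:i]):
  rot[0] = D11bD1CbCaD22CDaab$
  rot[1] = 11bD1CbCaD22CDaab$D
  rot[2] = 1bD1CbCaD22CDaab$D1
  rot[3] = bD1CbCaD22CDaab$D11
  rot[4] = D1CbCaD22CDaab$D11b
  rot[5] = 1CbCaD22CDaab$D11bD
  rot[6] = CbCaD22CDaab$D11bD1
  rot[7] = bCaD22CDaab$D11bD1C
  rot[8] = CaD22CDaab$D11bD1Cb
  rot[9] = aD22CDaab$D11bD1CbC
  rot[10] = D22CDaab$D11bD1CbCa
  rot[11] = 22CDaab$D11bD1CbCaD
  rot[12] = 2CDaab$D11bD1CbCaD2
  rot[13] = CDaab$D11bD1CbCaD22
  rot[14] = Daab$D11bD1CbCaD22C
  rot[15] = aab$D11bD1CbCaD22CD
  rot[16] = ab$D11bD1CbCaD22CDa
  rot[17] = b$D11bD1CbCaD22CDaa
  rot[18] = $D11bD1CbCaD22CDaab
Sorted (with $ < everything):
  sorted[0] = $D11bD1CbCaD22CDaab
  sorted[1] = 11bD1CbCaD22CDaab$D
  sorted[2] = 1CbCaD22CDaab$D11bD
  sorted[3] = 1bD1CbCaD22CDaab$D1
  sorted[4] = 22CDaab$D11bD1CbCaD
  sorted[5] = 2CDaab$D11bD1CbCaD2
  sorted[6] = CDaab$D11bD1CbCaD22
  sorted[7] = CaD22CDaab$D11bD1Cb
  sorted[8] = CbCaD22CDaab$D11bD1
  sorted[9] = D11bD1CbCaD22CDaab$
  sorted[10] = D1CbCaD22CDaab$D11b
  sorted[11] = D22CDaab$D11bD1CbCa
  sorted[12] = Daab$D11bD1CbCaD22C
  sorted[13] = aD22CDaab$D11bD1CbC
  sorted[14] = aab$D11bD1CbCaD22CD
  sorted[15] = ab$D11bD1CbCaD22CDa
  sorted[16] = b$D11bD1CbCaD22CDaa
  sorted[17] = bCaD22CDaab$D11bD1C
  sorted[18] = bD1CbCaD22CDaab$D11
sorted[1] = 11bD1CbCaD22CDaab$D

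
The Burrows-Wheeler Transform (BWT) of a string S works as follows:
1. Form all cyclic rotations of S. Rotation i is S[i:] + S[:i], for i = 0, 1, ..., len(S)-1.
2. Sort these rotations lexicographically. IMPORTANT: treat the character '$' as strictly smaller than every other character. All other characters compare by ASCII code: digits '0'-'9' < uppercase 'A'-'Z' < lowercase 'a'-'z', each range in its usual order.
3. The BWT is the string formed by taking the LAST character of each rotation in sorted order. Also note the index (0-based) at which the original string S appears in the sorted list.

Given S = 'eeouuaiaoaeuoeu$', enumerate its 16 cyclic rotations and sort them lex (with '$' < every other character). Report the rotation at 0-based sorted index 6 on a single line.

Answer: eu$eeouuaiaoaeuo

Derivation:
All 16 rotations (rotation i = S[i:]+S[:i]):
  rot[0] = eeouuaiaoaeuoeu$
  rot[1] = eouuaiaoaeuoeu$e
  rot[2] = ouuaiaoaeuoeu$ee
  rot[3] = uuaiaoaeuoeu$eeo
  rot[4] = uaiaoaeuoeu$eeou
  rot[5] = aiaoaeuoeu$eeouu
  rot[6] = iaoaeuoeu$eeouua
  rot[7] = aoaeuoeu$eeouuai
  rot[8] = oaeuoeu$eeouuaia
  rot[9] = aeuoeu$eeouuaiao
  rot[10] = euoeu$eeouuaiaoa
  rot[11] = uoeu$eeouuaiaoae
  rot[12] = oeu$eeouuaiaoaeu
  rot[13] = eu$eeouuaiaoaeuo
  rot[14] = u$eeouuaiaoaeuoe
  rot[15] = $eeouuaiaoaeuoeu
Sorted (with $ < everything):
  sorted[0] = $eeouuaiaoaeuoeu
  sorted[1] = aeuoeu$eeouuaiao
  sorted[2] = aiaoaeuoeu$eeouu
  sorted[3] = aoaeuoeu$eeouuai
  sorted[4] = eeouuaiaoaeuoeu$
  sorted[5] = eouuaiaoaeuoeu$e
  sorted[6] = eu$eeouuaiaoaeuo
  sorted[7] = euoeu$eeouuaiaoa
  sorted[8] = iaoaeuoeu$eeouua
  sorted[9] = oaeuoeu$eeouuaia
  sorted[10] = oeu$eeouuaiaoaeu
  sorted[11] = ouuaiaoaeuoeu$ee
  sorted[12] = u$eeouuaiaoaeuoe
  sorted[13] = uaiaoaeuoeu$eeou
  sorted[14] = uoeu$eeouuaiaoae
  sorted[15] = uuaiaoaeuoeu$eeo
sorted[6] = eu$eeouuaiaoaeuo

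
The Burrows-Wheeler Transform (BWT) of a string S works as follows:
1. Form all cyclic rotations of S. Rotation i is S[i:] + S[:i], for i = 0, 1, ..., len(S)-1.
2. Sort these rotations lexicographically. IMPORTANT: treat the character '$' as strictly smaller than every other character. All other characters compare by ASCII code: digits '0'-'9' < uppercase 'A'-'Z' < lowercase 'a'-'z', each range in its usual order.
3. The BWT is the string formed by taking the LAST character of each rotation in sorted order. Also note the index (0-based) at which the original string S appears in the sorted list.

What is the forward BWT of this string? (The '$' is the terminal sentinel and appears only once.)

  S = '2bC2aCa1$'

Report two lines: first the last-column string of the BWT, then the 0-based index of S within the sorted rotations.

All 9 rotations (rotation i = S[i:]+S[:i]):
  rot[0] = 2bC2aCa1$
  rot[1] = bC2aCa1$2
  rot[2] = C2aCa1$2b
  rot[3] = 2aCa1$2bC
  rot[4] = aCa1$2bC2
  rot[5] = Ca1$2bC2a
  rot[6] = a1$2bC2aC
  rot[7] = 1$2bC2aCa
  rot[8] = $2bC2aCa1
Sorted (with $ < everything):
  sorted[0] = $2bC2aCa1  (last char: '1')
  sorted[1] = 1$2bC2aCa  (last char: 'a')
  sorted[2] = 2aCa1$2bC  (last char: 'C')
  sorted[3] = 2bC2aCa1$  (last char: '$')
  sorted[4] = C2aCa1$2b  (last char: 'b')
  sorted[5] = Ca1$2bC2a  (last char: 'a')
  sorted[6] = a1$2bC2aC  (last char: 'C')
  sorted[7] = aCa1$2bC2  (last char: '2')
  sorted[8] = bC2aCa1$2  (last char: '2')
Last column: 1aC$baC22
Original string S is at sorted index 3

Answer: 1aC$baC22
3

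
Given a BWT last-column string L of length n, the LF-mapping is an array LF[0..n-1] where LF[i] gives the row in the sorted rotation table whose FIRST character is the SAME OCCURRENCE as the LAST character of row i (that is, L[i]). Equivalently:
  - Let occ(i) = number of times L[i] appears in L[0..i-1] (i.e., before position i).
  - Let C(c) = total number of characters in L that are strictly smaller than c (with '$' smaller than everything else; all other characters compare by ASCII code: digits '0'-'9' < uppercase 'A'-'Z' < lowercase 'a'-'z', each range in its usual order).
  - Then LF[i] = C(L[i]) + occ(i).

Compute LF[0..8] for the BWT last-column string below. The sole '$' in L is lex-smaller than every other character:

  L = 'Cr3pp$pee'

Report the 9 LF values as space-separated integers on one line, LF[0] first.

Answer: 2 8 1 5 6 0 7 3 4

Derivation:
Char counts: '$':1, '3':1, 'C':1, 'e':2, 'p':3, 'r':1
C (first-col start): C('$')=0, C('3')=1, C('C')=2, C('e')=3, C('p')=5, C('r')=8
L[0]='C': occ=0, LF[0]=C('C')+0=2+0=2
L[1]='r': occ=0, LF[1]=C('r')+0=8+0=8
L[2]='3': occ=0, LF[2]=C('3')+0=1+0=1
L[3]='p': occ=0, LF[3]=C('p')+0=5+0=5
L[4]='p': occ=1, LF[4]=C('p')+1=5+1=6
L[5]='$': occ=0, LF[5]=C('$')+0=0+0=0
L[6]='p': occ=2, LF[6]=C('p')+2=5+2=7
L[7]='e': occ=0, LF[7]=C('e')+0=3+0=3
L[8]='e': occ=1, LF[8]=C('e')+1=3+1=4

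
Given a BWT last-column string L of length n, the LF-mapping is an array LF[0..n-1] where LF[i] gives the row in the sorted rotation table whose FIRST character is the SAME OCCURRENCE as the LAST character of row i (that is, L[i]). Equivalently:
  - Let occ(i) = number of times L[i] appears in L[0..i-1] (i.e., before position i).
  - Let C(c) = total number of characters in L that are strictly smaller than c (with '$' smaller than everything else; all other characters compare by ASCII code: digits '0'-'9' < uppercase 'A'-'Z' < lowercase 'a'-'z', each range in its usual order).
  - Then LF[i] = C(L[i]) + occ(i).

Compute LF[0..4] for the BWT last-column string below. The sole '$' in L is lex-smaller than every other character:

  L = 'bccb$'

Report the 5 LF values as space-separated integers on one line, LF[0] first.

Char counts: '$':1, 'b':2, 'c':2
C (first-col start): C('$')=0, C('b')=1, C('c')=3
L[0]='b': occ=0, LF[0]=C('b')+0=1+0=1
L[1]='c': occ=0, LF[1]=C('c')+0=3+0=3
L[2]='c': occ=1, LF[2]=C('c')+1=3+1=4
L[3]='b': occ=1, LF[3]=C('b')+1=1+1=2
L[4]='$': occ=0, LF[4]=C('$')+0=0+0=0

Answer: 1 3 4 2 0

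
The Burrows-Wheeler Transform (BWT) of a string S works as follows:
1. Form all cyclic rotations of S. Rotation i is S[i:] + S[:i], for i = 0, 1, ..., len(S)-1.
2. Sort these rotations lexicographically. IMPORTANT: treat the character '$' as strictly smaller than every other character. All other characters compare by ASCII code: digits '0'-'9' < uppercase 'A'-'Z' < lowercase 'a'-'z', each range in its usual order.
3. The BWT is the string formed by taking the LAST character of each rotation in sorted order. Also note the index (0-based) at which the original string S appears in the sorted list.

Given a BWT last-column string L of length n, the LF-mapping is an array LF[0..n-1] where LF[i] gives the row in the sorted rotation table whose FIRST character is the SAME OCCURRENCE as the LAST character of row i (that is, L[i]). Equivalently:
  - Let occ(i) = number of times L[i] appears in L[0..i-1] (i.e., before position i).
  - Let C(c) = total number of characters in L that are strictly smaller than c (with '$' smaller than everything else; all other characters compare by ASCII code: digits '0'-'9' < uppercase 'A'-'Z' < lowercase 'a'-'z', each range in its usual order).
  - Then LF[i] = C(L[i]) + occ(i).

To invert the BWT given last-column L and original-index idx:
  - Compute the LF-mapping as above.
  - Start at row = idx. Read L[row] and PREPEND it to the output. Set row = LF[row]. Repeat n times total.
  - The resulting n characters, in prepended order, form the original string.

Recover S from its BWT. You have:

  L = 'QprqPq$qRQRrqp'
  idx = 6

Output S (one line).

Answer: pPRqQqRqprqrQ$

Derivation:
LF mapping: 2 6 12 8 1 9 0 10 4 3 5 13 11 7
Walk LF starting at row 6, prepending L[row]:
  step 1: row=6, L[6]='$', prepend. Next row=LF[6]=0
  step 2: row=0, L[0]='Q', prepend. Next row=LF[0]=2
  step 3: row=2, L[2]='r', prepend. Next row=LF[2]=12
  step 4: row=12, L[12]='q', prepend. Next row=LF[12]=11
  step 5: row=11, L[11]='r', prepend. Next row=LF[11]=13
  step 6: row=13, L[13]='p', prepend. Next row=LF[13]=7
  step 7: row=7, L[7]='q', prepend. Next row=LF[7]=10
  step 8: row=10, L[10]='R', prepend. Next row=LF[10]=5
  step 9: row=5, L[5]='q', prepend. Next row=LF[5]=9
  step 10: row=9, L[9]='Q', prepend. Next row=LF[9]=3
  step 11: row=3, L[3]='q', prepend. Next row=LF[3]=8
  step 12: row=8, L[8]='R', prepend. Next row=LF[8]=4
  step 13: row=4, L[4]='P', prepend. Next row=LF[4]=1
  step 14: row=1, L[1]='p', prepend. Next row=LF[1]=6
Reversed output: pPRqQqRqprqrQ$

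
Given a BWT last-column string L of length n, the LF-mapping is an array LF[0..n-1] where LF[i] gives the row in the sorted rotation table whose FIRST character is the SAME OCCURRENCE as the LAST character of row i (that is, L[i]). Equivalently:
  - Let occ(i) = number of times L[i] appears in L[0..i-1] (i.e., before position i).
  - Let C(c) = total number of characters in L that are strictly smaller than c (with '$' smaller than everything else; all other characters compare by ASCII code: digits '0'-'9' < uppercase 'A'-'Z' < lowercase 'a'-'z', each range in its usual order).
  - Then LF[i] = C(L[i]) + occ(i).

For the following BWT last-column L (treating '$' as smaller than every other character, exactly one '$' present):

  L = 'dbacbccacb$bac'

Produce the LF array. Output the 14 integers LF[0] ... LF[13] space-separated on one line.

Char counts: '$':1, 'a':3, 'b':4, 'c':5, 'd':1
C (first-col start): C('$')=0, C('a')=1, C('b')=4, C('c')=8, C('d')=13
L[0]='d': occ=0, LF[0]=C('d')+0=13+0=13
L[1]='b': occ=0, LF[1]=C('b')+0=4+0=4
L[2]='a': occ=0, LF[2]=C('a')+0=1+0=1
L[3]='c': occ=0, LF[3]=C('c')+0=8+0=8
L[4]='b': occ=1, LF[4]=C('b')+1=4+1=5
L[5]='c': occ=1, LF[5]=C('c')+1=8+1=9
L[6]='c': occ=2, LF[6]=C('c')+2=8+2=10
L[7]='a': occ=1, LF[7]=C('a')+1=1+1=2
L[8]='c': occ=3, LF[8]=C('c')+3=8+3=11
L[9]='b': occ=2, LF[9]=C('b')+2=4+2=6
L[10]='$': occ=0, LF[10]=C('$')+0=0+0=0
L[11]='b': occ=3, LF[11]=C('b')+3=4+3=7
L[12]='a': occ=2, LF[12]=C('a')+2=1+2=3
L[13]='c': occ=4, LF[13]=C('c')+4=8+4=12

Answer: 13 4 1 8 5 9 10 2 11 6 0 7 3 12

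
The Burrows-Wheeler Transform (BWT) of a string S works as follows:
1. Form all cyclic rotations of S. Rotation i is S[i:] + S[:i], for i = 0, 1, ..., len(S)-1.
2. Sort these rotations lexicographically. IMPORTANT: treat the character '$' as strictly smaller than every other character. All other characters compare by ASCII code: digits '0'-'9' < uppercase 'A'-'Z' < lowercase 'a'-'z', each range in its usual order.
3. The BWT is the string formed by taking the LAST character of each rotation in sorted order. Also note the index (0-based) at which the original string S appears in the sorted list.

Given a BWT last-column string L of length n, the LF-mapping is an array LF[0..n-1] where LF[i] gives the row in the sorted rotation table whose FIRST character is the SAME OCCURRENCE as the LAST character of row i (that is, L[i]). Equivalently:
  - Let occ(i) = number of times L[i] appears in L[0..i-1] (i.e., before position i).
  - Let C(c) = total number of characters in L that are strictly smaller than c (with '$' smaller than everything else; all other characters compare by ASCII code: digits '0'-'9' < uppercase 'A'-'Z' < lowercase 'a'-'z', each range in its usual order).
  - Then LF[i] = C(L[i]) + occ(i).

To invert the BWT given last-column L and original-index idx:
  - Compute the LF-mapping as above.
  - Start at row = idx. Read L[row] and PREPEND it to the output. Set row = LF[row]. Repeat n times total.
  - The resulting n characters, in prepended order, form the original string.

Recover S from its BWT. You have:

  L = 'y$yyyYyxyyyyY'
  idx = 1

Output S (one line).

LF mapping: 4 0 5 6 7 1 8 3 9 10 11 12 2
Walk LF starting at row 1, prepending L[row]:
  step 1: row=1, L[1]='$', prepend. Next row=LF[1]=0
  step 2: row=0, L[0]='y', prepend. Next row=LF[0]=4
  step 3: row=4, L[4]='y', prepend. Next row=LF[4]=7
  step 4: row=7, L[7]='x', prepend. Next row=LF[7]=3
  step 5: row=3, L[3]='y', prepend. Next row=LF[3]=6
  step 6: row=6, L[6]='y', prepend. Next row=LF[6]=8
  step 7: row=8, L[8]='y', prepend. Next row=LF[8]=9
  step 8: row=9, L[9]='y', prepend. Next row=LF[9]=10
  step 9: row=10, L[10]='y', prepend. Next row=LF[10]=11
  step 10: row=11, L[11]='y', prepend. Next row=LF[11]=12
  step 11: row=12, L[12]='Y', prepend. Next row=LF[12]=2
  step 12: row=2, L[2]='y', prepend. Next row=LF[2]=5
  step 13: row=5, L[5]='Y', prepend. Next row=LF[5]=1
Reversed output: YyYyyyyyyxyy$

Answer: YyYyyyyyyxyy$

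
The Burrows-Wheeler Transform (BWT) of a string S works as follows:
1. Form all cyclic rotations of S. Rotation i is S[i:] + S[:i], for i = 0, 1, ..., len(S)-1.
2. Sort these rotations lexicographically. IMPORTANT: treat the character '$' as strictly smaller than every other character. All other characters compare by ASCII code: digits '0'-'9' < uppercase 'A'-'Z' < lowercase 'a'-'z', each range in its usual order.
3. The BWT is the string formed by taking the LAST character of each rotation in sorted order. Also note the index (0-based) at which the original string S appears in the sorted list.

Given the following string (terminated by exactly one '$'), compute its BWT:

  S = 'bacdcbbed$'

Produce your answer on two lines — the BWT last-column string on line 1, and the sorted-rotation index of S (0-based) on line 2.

All 10 rotations (rotation i = S[i:]+S[:i]):
  rot[0] = bacdcbbed$
  rot[1] = acdcbbed$b
  rot[2] = cdcbbed$ba
  rot[3] = dcbbed$bac
  rot[4] = cbbed$bacd
  rot[5] = bbed$bacdc
  rot[6] = bed$bacdcb
  rot[7] = ed$bacdcbb
  rot[8] = d$bacdcbbe
  rot[9] = $bacdcbbed
Sorted (with $ < everything):
  sorted[0] = $bacdcbbed  (last char: 'd')
  sorted[1] = acdcbbed$b  (last char: 'b')
  sorted[2] = bacdcbbed$  (last char: '$')
  sorted[3] = bbed$bacdc  (last char: 'c')
  sorted[4] = bed$bacdcb  (last char: 'b')
  sorted[5] = cbbed$bacd  (last char: 'd')
  sorted[6] = cdcbbed$ba  (last char: 'a')
  sorted[7] = d$bacdcbbe  (last char: 'e')
  sorted[8] = dcbbed$bac  (last char: 'c')
  sorted[9] = ed$bacdcbb  (last char: 'b')
Last column: db$cbdaecb
Original string S is at sorted index 2

Answer: db$cbdaecb
2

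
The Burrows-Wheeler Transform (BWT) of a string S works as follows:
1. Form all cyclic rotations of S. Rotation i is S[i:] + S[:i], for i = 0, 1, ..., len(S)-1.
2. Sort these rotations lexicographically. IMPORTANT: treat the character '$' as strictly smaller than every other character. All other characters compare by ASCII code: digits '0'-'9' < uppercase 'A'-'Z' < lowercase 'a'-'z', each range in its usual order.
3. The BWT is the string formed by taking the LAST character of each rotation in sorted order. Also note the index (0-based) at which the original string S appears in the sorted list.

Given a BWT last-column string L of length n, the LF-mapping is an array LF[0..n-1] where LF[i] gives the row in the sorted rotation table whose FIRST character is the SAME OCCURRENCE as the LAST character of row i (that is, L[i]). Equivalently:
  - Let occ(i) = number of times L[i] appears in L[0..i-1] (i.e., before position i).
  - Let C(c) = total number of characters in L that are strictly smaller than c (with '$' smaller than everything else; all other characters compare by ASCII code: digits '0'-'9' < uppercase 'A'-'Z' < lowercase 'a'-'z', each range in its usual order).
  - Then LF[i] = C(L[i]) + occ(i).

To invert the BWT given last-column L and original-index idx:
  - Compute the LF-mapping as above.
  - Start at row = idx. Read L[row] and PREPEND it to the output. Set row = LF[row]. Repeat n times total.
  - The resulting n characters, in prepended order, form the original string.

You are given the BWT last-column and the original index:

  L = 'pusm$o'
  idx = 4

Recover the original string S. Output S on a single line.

LF mapping: 3 5 4 1 0 2
Walk LF starting at row 4, prepending L[row]:
  step 1: row=4, L[4]='$', prepend. Next row=LF[4]=0
  step 2: row=0, L[0]='p', prepend. Next row=LF[0]=3
  step 3: row=3, L[3]='m', prepend. Next row=LF[3]=1
  step 4: row=1, L[1]='u', prepend. Next row=LF[1]=5
  step 5: row=5, L[5]='o', prepend. Next row=LF[5]=2
  step 6: row=2, L[2]='s', prepend. Next row=LF[2]=4
Reversed output: soump$

Answer: soump$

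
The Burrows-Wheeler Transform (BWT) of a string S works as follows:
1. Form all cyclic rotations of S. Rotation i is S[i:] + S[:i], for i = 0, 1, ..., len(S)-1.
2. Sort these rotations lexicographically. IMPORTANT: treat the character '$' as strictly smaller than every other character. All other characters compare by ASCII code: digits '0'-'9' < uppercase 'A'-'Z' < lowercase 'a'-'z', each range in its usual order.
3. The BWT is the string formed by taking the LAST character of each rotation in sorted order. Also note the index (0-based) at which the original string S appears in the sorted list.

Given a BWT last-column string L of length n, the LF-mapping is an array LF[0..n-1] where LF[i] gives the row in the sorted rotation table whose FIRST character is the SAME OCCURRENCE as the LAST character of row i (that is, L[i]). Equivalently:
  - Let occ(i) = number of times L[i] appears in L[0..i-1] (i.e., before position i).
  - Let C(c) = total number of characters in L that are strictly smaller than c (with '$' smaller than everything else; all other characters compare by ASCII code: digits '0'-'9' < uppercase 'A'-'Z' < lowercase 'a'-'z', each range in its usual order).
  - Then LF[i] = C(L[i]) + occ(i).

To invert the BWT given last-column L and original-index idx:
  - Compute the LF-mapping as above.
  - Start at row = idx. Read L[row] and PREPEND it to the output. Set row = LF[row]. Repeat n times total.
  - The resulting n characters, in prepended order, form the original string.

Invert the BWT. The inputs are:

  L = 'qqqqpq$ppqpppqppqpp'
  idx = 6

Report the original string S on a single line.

LF mapping: 11 12 13 14 1 15 0 2 3 16 4 5 6 17 7 8 18 9 10
Walk LF starting at row 6, prepending L[row]:
  step 1: row=6, L[6]='$', prepend. Next row=LF[6]=0
  step 2: row=0, L[0]='q', prepend. Next row=LF[0]=11
  step 3: row=11, L[11]='p', prepend. Next row=LF[11]=5
  step 4: row=5, L[5]='q', prepend. Next row=LF[5]=15
  step 5: row=15, L[15]='p', prepend. Next row=LF[15]=8
  step 6: row=8, L[8]='p', prepend. Next row=LF[8]=3
  step 7: row=3, L[3]='q', prepend. Next row=LF[3]=14
  step 8: row=14, L[14]='p', prepend. Next row=LF[14]=7
  step 9: row=7, L[7]='p', prepend. Next row=LF[7]=2
  step 10: row=2, L[2]='q', prepend. Next row=LF[2]=13
  step 11: row=13, L[13]='q', prepend. Next row=LF[13]=17
  step 12: row=17, L[17]='p', prepend. Next row=LF[17]=9
  step 13: row=9, L[9]='q', prepend. Next row=LF[9]=16
  step 14: row=16, L[16]='q', prepend. Next row=LF[16]=18
  step 15: row=18, L[18]='p', prepend. Next row=LF[18]=10
  step 16: row=10, L[10]='p', prepend. Next row=LF[10]=4
  step 17: row=4, L[4]='p', prepend. Next row=LF[4]=1
  step 18: row=1, L[1]='q', prepend. Next row=LF[1]=12
  step 19: row=12, L[12]='p', prepend. Next row=LF[12]=6
Reversed output: pqpppqqpqqppqppqpq$

Answer: pqpppqqpqqppqppqpq$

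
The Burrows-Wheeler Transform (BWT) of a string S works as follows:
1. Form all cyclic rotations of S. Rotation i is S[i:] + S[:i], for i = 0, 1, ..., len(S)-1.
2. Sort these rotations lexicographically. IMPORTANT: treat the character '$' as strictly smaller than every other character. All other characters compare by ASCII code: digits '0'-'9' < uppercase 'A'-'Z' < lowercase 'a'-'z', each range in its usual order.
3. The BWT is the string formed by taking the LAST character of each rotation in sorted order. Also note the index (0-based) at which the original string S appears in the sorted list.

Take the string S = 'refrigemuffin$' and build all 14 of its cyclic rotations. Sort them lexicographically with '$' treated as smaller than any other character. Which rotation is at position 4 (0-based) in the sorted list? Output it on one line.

Answer: fin$refrigemuf

Derivation:
All 14 rotations (rotation i = S[i:]+S[:i]):
  rot[0] = refrigemuffin$
  rot[1] = efrigemuffin$r
  rot[2] = frigemuffin$re
  rot[3] = rigemuffin$ref
  rot[4] = igemuffin$refr
  rot[5] = gemuffin$refri
  rot[6] = emuffin$refrig
  rot[7] = muffin$refrige
  rot[8] = uffin$refrigem
  rot[9] = ffin$refrigemu
  rot[10] = fin$refrigemuf
  rot[11] = in$refrigemuff
  rot[12] = n$refrigemuffi
  rot[13] = $refrigemuffin
Sorted (with $ < everything):
  sorted[0] = $refrigemuffin
  sorted[1] = efrigemuffin$r
  sorted[2] = emuffin$refrig
  sorted[3] = ffin$refrigemu
  sorted[4] = fin$refrigemuf
  sorted[5] = frigemuffin$re
  sorted[6] = gemuffin$refri
  sorted[7] = igemuffin$refr
  sorted[8] = in$refrigemuff
  sorted[9] = muffin$refrige
  sorted[10] = n$refrigemuffi
  sorted[11] = refrigemuffin$
  sorted[12] = rigemuffin$ref
  sorted[13] = uffin$refrigem
sorted[4] = fin$refrigemuf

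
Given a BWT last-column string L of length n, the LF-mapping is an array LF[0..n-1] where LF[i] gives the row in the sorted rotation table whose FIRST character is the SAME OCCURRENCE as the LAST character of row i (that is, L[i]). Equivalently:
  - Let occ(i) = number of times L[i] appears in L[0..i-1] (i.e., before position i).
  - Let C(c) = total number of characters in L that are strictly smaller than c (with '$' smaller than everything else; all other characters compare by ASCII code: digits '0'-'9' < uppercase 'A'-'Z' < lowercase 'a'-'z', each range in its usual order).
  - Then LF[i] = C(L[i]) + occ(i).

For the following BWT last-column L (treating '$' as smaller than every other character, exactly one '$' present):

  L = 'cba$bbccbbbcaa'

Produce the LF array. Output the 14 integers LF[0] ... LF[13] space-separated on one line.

Answer: 10 4 1 0 5 6 11 12 7 8 9 13 2 3

Derivation:
Char counts: '$':1, 'a':3, 'b':6, 'c':4
C (first-col start): C('$')=0, C('a')=1, C('b')=4, C('c')=10
L[0]='c': occ=0, LF[0]=C('c')+0=10+0=10
L[1]='b': occ=0, LF[1]=C('b')+0=4+0=4
L[2]='a': occ=0, LF[2]=C('a')+0=1+0=1
L[3]='$': occ=0, LF[3]=C('$')+0=0+0=0
L[4]='b': occ=1, LF[4]=C('b')+1=4+1=5
L[5]='b': occ=2, LF[5]=C('b')+2=4+2=6
L[6]='c': occ=1, LF[6]=C('c')+1=10+1=11
L[7]='c': occ=2, LF[7]=C('c')+2=10+2=12
L[8]='b': occ=3, LF[8]=C('b')+3=4+3=7
L[9]='b': occ=4, LF[9]=C('b')+4=4+4=8
L[10]='b': occ=5, LF[10]=C('b')+5=4+5=9
L[11]='c': occ=3, LF[11]=C('c')+3=10+3=13
L[12]='a': occ=1, LF[12]=C('a')+1=1+1=2
L[13]='a': occ=2, LF[13]=C('a')+2=1+2=3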